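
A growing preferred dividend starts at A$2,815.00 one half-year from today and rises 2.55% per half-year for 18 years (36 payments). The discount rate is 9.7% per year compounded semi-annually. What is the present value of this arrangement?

A$67,314.23

Periodic rate r = 0.097/2 per half-year; n is counted in half-years.
Growing ordinary annuity: PV = PMT₁ × [1 − ((1+g)/(1+r))^n] / (r − g) = 2,815 × [1 − ((1+0.0255)/(1+r))^36] / (r − 0.0255) = A$67,314.23.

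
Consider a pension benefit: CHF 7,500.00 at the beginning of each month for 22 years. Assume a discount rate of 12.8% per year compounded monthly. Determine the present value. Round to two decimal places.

CHF 667,458.81

This is an annuity due: 264 payments of CHF 7,500.00 at the beginning of each month.
Periodic rate r = 0.128/12 per month; n is counted in months.
PV = PMT × [(1 − (1+r)^−n)/r] × (1+r) = 7,500 × [1 − (1+r)^−264] / r × (1+r) = CHF 667,458.81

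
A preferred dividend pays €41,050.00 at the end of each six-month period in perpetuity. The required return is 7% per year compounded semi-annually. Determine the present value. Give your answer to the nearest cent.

€1,172,857.14

Periodic rate r = 0.07/2 per half-year.
Level perpetuity: PV = PMT / r = 41,050 / (0.07/2) = €1,172,857.14.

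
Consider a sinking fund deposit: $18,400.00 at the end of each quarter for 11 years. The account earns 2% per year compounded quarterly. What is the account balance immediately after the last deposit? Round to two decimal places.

$903,049.37

This is an ordinary annuity: 44 deposits of $18,400.00 at the end of each quarter.
Periodic rate r = 0.02/4 per quarter; n is counted in quarters.
FV = PMT × [((1+r)^n − 1)/r] = 18,400 × [(1+r)^44 − 1] / r = $903,049.37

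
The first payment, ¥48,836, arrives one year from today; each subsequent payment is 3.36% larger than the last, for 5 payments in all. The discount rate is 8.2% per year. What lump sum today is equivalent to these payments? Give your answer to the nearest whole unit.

Periodic rate r = 0.082 per year.
Growing ordinary annuity: PV = PMT₁ × [1 − ((1+g)/(1+r))^n] / (r − g) = 48,836 × [1 − ((1+0.0336)/(1+r))^5] / (r − 0.0336) = ¥206,368.

¥206,368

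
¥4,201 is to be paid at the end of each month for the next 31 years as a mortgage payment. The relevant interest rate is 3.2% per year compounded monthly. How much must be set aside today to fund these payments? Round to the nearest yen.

¥990,400

This is an ordinary annuity: 372 payments of ¥4,201 at the end of each month.
Periodic rate r = 0.032/12 per month; n is counted in months.
PV = PMT × [(1 − (1+r)^−n)/r] = 4,201 × [1 − (1+r)^−372] / r = ¥990,400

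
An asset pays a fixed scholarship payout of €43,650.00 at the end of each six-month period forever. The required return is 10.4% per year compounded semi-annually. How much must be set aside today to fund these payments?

€839,423.08

Periodic rate r = 0.104/2 per half-year.
Level perpetuity: PV = PMT / r = 43,650 / (0.104/2) = €839,423.08.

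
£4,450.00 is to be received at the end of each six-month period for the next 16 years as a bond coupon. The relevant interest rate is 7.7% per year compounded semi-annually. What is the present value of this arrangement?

This is an ordinary annuity: 32 payments of £4,450.00 at the end of each six-month period.
Periodic rate r = 0.077/2 per half-year; n is counted in half-years.
PV = PMT × [(1 − (1+r)^−n)/r] = 4,450 × [1 − (1+r)^−32] / r = £81,078.68

£81,078.68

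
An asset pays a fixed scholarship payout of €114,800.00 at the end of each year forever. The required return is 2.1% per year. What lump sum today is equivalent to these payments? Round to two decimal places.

Periodic rate r = 0.021 per year.
Level perpetuity: PV = PMT / r = 114,800 / (0.021) = €5,466,666.67.

€5,466,666.67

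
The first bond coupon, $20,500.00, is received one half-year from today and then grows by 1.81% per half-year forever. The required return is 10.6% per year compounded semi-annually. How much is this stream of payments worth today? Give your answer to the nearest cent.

$587,392.55

Periodic rate r = 0.106/2 per half-year.
Growing perpetuity (Gordon): PV = PMT₁ / (r − g) = 20,500 / (r − 0.0181) = $587,392.55.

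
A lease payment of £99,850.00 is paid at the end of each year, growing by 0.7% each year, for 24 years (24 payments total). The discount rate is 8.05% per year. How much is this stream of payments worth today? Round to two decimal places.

£1,108,023.14

Periodic rate r = 0.0805 per year.
Growing ordinary annuity: PV = PMT₁ × [1 − ((1+g)/(1+r))^n] / (r − g) = 99,850 × [1 − ((1+0.007)/(1+r))^24] / (r − 0.007) = £1,108,023.14.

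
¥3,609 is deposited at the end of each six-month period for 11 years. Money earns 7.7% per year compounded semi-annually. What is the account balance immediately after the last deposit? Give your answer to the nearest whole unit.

¥121,473

This is an ordinary annuity: 22 deposits of ¥3,609 at the end of each six-month period.
Periodic rate r = 0.077/2 per half-year; n is counted in half-years.
FV = PMT × [((1+r)^n − 1)/r] = 3,609 × [(1+r)^22 − 1] / r = ¥121,473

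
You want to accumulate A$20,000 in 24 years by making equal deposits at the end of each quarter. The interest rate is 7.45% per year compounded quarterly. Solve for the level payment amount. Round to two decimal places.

Level ordinary annuity; solve FV = PMT × [((1+r)^n − 1)/r] for PMT.
Periodic rate r = 0.0745/4 per quarter; n is counted in quarters.
With n = 96: PMT = 20,000 / ([((1+r)^n − 1)/r]) = A$76.33

A$76.33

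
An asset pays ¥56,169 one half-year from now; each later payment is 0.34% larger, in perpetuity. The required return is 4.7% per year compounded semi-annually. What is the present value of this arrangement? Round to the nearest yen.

¥2,794,478

Periodic rate r = 0.047/2 per half-year.
Growing perpetuity (Gordon): PV = PMT₁ / (r − g) = 56,169 / (r − 0.0034) = ¥2,794,478.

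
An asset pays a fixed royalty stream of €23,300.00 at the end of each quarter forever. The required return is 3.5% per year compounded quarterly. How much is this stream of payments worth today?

Periodic rate r = 0.035/4 per quarter.
Level perpetuity: PV = PMT / r = 23,300 / (0.035/4) = €2,662,857.14.

€2,662,857.14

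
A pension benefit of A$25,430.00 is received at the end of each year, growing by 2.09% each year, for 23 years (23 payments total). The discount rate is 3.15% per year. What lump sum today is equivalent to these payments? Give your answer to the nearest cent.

Periodic rate r = 0.0315 per year.
Growing ordinary annuity: PV = PMT₁ × [1 − ((1+g)/(1+r))^n] / (r − g) = 25,430 × [1 − ((1+0.0209)/(1+r))^23] / (r − 0.0209) = A$507,314.89.

A$507,314.89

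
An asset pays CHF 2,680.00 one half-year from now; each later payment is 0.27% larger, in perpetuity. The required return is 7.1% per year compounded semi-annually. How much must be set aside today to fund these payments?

Periodic rate r = 0.071/2 per half-year.
Growing perpetuity (Gordon): PV = PMT₁ / (r − g) = 2,680 / (r − 0.0027) = CHF 81,707.32.

CHF 81,707.32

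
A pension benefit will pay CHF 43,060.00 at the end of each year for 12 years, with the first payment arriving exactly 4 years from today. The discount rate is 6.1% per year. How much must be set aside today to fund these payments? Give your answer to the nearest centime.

Ordinary annuity of 12 payments, first payment at period 4.
Periodic rate r = 0.061 per year.
The ordinary-annuity PV formula values the stream one period before the first payment (period 3); discount that back 3 periods:
PV₀ = 43,060 × [1 − (1+r)^−12] / r × (1+r)^−3 = CHF 300,603.12

CHF 300,603.12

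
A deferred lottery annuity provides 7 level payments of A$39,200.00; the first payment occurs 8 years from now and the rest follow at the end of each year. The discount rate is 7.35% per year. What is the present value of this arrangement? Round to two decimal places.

Ordinary annuity of 7 payments, first payment at period 8.
Periodic rate r = 0.0735 per year.
The ordinary-annuity PV formula values the stream one period before the first payment (period 7); discount that back 7 periods:
PV₀ = 39,200 × [1 − (1+r)^−7] / r × (1+r)^−7 = A$127,034.50

A$127,034.50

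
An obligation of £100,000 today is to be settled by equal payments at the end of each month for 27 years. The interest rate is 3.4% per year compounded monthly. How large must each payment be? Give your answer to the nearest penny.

£472.09

Level ordinary annuity; solve PV = PMT × [(1 − (1+r)^−n)/r] for PMT.
Periodic rate r = 0.034/12 per month; n is counted in months.
With n = 324: PMT = 100,000 / ([(1 − (1+r)^−n)/r]) = £472.09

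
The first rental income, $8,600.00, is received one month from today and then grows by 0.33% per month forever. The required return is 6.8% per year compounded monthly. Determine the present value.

Periodic rate r = 0.068/12 per month.
Growing perpetuity (Gordon): PV = PMT₁ / (r − g) = 8,600 / (r − 0.0033) = $3,633,802.82.

$3,633,802.82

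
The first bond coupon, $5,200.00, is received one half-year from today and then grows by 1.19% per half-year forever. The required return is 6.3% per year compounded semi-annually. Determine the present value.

Periodic rate r = 0.063/2 per half-year.
Growing perpetuity (Gordon): PV = PMT₁ / (r − g) = 5,200 / (r − 0.0119) = $265,306.12.

$265,306.12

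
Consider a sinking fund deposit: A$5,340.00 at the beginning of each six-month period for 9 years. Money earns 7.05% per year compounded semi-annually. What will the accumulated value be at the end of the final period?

A$135,748.65

This is an annuity due: 18 deposits of A$5,340.00 at the beginning of each six-month period.
Periodic rate r = 0.0705/2 per half-year; n is counted in half-years.
FV = PMT × [((1+r)^n − 1)/r] × (1+r) = 5,340 × [(1+r)^18 − 1] / r × (1+r) = A$135,748.65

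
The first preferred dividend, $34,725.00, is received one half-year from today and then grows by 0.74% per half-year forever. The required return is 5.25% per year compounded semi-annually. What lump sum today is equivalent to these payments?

$1,842,175.07

Periodic rate r = 0.0525/2 per half-year.
Growing perpetuity (Gordon): PV = PMT₁ / (r − g) = 34,725 / (r − 0.0074) = $1,842,175.07.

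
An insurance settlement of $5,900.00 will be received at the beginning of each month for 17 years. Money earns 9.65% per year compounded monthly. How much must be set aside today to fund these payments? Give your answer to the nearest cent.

This is an annuity due: 204 payments of $5,900.00 at the beginning of each month.
Periodic rate r = 0.0965/12 per month; n is counted in months.
PV = PMT × [(1 − (1+r)^−n)/r] × (1+r) = 5,900 × [1 − (1+r)^−204] / r × (1+r) = $595,243.06

$595,243.06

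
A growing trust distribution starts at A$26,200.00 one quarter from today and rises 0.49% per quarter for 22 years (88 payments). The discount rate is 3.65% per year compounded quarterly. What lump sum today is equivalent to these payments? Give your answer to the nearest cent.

A$1,914,434.16

Periodic rate r = 0.0365/4 per quarter; n is counted in quarters.
Growing ordinary annuity: PV = PMT₁ × [1 − ((1+g)/(1+r))^n] / (r − g) = 26,200 × [1 − ((1+0.0049)/(1+r))^88] / (r − 0.0049) = A$1,914,434.16.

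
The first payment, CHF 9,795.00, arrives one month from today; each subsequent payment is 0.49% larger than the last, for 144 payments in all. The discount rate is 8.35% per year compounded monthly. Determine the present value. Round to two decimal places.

CHF 1,214,469.24

Periodic rate r = 0.0835/12 per month; n is counted in months.
Growing ordinary annuity: PV = PMT₁ × [1 − ((1+g)/(1+r))^n] / (r − g) = 9,795 × [1 − ((1+0.0049)/(1+r))^144] / (r − 0.0049) = CHF 1,214,469.24.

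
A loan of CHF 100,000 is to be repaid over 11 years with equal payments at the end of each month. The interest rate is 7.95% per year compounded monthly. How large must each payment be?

Level ordinary annuity; solve PV = PMT × [(1 − (1+r)^−n)/r] for PMT.
Periodic rate r = 0.0795/12 per month; n is counted in months.
With n = 132: PMT = 100,000 / ([(1 − (1+r)^−n)/r]) = CHF 1,138.85

CHF 1,138.85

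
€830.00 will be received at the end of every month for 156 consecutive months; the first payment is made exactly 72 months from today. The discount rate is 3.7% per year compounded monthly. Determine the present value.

Ordinary annuity of 156 payments, first payment at period 72.
Periodic rate r = 0.037/12 per month; n is counted in months.
The ordinary-annuity PV formula values the stream one period before the first payment (period 71); discount that back 71 periods:
PV₀ = 830 × [1 − (1+r)^−156] / r × (1+r)^−71 = €82,505.82

€82,505.82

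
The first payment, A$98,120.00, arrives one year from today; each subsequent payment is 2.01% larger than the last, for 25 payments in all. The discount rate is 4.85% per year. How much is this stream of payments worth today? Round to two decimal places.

A$1,715,939.84

Periodic rate r = 0.0485 per year.
Growing ordinary annuity: PV = PMT₁ × [1 − ((1+g)/(1+r))^n] / (r − g) = 98,120 × [1 − ((1+0.0201)/(1+r))^25] / (r − 0.0201) = A$1,715,939.84.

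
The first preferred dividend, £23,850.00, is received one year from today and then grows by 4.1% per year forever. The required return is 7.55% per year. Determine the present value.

Periodic rate r = 0.0755 per year.
Growing perpetuity (Gordon): PV = PMT₁ / (r − g) = 23,850 / (r − 0.041) = £691,304.35.

£691,304.35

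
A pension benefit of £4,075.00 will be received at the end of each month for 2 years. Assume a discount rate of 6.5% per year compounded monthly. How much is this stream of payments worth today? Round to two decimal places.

£91,477.96

This is an ordinary annuity: 24 payments of £4,075.00 at the end of each month.
Periodic rate r = 0.065/12 per month; n is counted in months.
PV = PMT × [(1 − (1+r)^−n)/r] = 4,075 × [1 − (1+r)^−24] / r = £91,477.96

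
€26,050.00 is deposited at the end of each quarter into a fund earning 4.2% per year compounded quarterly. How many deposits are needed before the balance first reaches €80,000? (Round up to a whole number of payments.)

Periodic rate r = 0.042/4 per quarter; n is counted in quarters.
Ordinary annuity FV: 80,000 = 26,050 × [((1+r)^n − 1)/r].
(1+r)^n = 1 + 80,000 × r / 26,050, so n = ln(1 + 80,000·r/26,050) / ln(1+r) = 3.04.
Round up to a whole number of payments: n = 4.

4 payments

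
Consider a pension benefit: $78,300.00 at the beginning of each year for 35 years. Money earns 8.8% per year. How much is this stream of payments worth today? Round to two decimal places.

$917,502.30

This is an annuity due: 35 payments of $78,300.00 at the beginning of each year.
Periodic rate r = 0.088 per year.
PV = PMT × [(1 − (1+r)^−n)/r] × (1+r) = 78,300 × [1 − (1+r)^−35] / r × (1+r) = $917,502.30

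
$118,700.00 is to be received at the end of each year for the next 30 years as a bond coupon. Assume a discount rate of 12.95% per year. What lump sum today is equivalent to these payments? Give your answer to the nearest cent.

$892,856.13

This is an ordinary annuity: 30 payments of $118,700.00 at the end of each year.
Periodic rate r = 0.1295 per year.
PV = PMT × [(1 − (1+r)^−n)/r] = 118,700 × [1 − (1+r)^−30] / r = $892,856.13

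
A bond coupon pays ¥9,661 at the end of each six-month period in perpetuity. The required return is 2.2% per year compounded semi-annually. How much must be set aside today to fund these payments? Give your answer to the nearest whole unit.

¥878,273

Periodic rate r = 0.022/2 per half-year.
Level perpetuity: PV = PMT / r = 9,661 / (0.022/2) = ¥878,273.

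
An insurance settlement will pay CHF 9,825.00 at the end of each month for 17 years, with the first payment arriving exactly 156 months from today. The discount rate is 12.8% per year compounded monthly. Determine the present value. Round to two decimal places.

CHF 157,437.90

Ordinary annuity of 204 payments, first payment at period 156.
Periodic rate r = 0.128/12 per month; n is counted in months.
The ordinary-annuity PV formula values the stream one period before the first payment (period 155); discount that back 155 periods:
PV₀ = 9,825 × [1 − (1+r)^−204] / r × (1+r)^−155 = CHF 157,437.90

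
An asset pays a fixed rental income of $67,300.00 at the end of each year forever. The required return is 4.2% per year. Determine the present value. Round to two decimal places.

$1,602,380.95

Periodic rate r = 0.042 per year.
Level perpetuity: PV = PMT / r = 67,300 / (0.042) = $1,602,380.95.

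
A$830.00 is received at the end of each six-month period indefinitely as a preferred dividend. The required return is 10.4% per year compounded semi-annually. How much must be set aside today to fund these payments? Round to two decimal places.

Periodic rate r = 0.104/2 per half-year.
Level perpetuity: PV = PMT / r = 830 / (0.104/2) = A$15,961.54.

A$15,961.54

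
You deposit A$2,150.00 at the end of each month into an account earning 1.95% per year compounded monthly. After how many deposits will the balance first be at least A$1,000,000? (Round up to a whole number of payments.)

347 payments

Periodic rate r = 0.0195/12 per month; n is counted in months.
Ordinary annuity FV: 1,000,000 = 2,150 × [((1+r)^n − 1)/r].
(1+r)^n = 1 + 1,000,000 × r / 2,150, so n = ln(1 + 1,000,000·r/2,150) / ln(1+r) = 346.70.
Round up to a whole number of payments: n = 347.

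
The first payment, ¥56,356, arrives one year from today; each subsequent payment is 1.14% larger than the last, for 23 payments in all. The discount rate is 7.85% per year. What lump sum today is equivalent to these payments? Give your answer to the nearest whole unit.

Periodic rate r = 0.0785 per year.
Growing ordinary annuity: PV = PMT₁ × [1 − ((1+g)/(1+r))^n] / (r − g) = 56,356 × [1 − ((1+0.0114)/(1+r))^23] / (r − 0.0114) = ¥648,198.

¥648,198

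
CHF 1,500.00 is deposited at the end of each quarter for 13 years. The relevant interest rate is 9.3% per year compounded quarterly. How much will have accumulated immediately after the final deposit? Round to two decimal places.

CHF 148,650.63

This is an ordinary annuity: 52 deposits of CHF 1,500.00 at the end of each quarter.
Periodic rate r = 0.093/4 per quarter; n is counted in quarters.
FV = PMT × [((1+r)^n − 1)/r] = 1,500 × [(1+r)^52 − 1] / r = CHF 148,650.63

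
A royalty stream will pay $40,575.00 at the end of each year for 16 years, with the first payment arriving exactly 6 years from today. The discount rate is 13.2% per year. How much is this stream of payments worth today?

Ordinary annuity of 16 payments, first payment at period 6.
Periodic rate r = 0.132 per year.
The ordinary-annuity PV formula values the stream one period before the first payment (period 5); discount that back 5 periods:
PV₀ = 40,575 × [1 − (1+r)^−16] / r × (1+r)^−5 = $142,622.14

$142,622.14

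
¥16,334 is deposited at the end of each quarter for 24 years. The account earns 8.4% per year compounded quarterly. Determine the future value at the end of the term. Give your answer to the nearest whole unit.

This is an ordinary annuity: 96 deposits of ¥16,334 at the end of each quarter.
Periodic rate r = 0.084/4 per quarter; n is counted in quarters.
FV = PMT × [((1+r)^n − 1)/r] = 16,334 × [(1+r)^96 − 1] / r = ¥4,941,512

¥4,941,512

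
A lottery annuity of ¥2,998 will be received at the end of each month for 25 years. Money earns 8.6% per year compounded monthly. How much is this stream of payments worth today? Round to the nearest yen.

This is an ordinary annuity: 300 payments of ¥2,998 at the end of each month.
Periodic rate r = 0.086/12 per month; n is counted in months.
PV = PMT × [(1 − (1+r)^−n)/r] = 2,998 × [1 − (1+r)^−300] / r = ¥369,222

¥369,222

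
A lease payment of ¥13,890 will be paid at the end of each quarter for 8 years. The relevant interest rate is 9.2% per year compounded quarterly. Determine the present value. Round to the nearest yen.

¥312,201

This is an ordinary annuity: 32 payments of ¥13,890 at the end of each quarter.
Periodic rate r = 0.092/4 per quarter; n is counted in quarters.
PV = PMT × [(1 − (1+r)^−n)/r] = 13,890 × [1 − (1+r)^−32] / r = ¥312,201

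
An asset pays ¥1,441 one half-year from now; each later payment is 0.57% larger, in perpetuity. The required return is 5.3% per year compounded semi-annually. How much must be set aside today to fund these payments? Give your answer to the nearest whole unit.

Periodic rate r = 0.053/2 per half-year.
Growing perpetuity (Gordon): PV = PMT₁ / (r − g) = 1,441 / (r − 0.0057) = ¥69,279.

¥69,279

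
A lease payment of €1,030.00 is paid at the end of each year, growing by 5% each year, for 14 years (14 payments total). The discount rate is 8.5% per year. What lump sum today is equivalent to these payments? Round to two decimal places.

Periodic rate r = 0.085 per year.
Growing ordinary annuity: PV = PMT₁ × [1 − ((1+g)/(1+r))^n] / (r − g) = 1,030 × [1 − ((1+0.05)/(1+r))^14] / (r − 0.05) = €10,833.28.

€10,833.28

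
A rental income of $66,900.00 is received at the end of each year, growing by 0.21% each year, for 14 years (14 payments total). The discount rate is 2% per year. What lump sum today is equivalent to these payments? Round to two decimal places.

$820,503.22

Periodic rate r = 0.02 per year.
Growing ordinary annuity: PV = PMT₁ × [1 − ((1+g)/(1+r))^n] / (r − g) = 66,900 × [1 − ((1+0.0021)/(1+r))^14] / (r − 0.0021) = $820,503.22.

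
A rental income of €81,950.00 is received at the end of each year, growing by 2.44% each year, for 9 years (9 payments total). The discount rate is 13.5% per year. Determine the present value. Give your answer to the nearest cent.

Periodic rate r = 0.135 per year.
Growing ordinary annuity: PV = PMT₁ × [1 − ((1+g)/(1+r))^n] / (r − g) = 81,950 × [1 − ((1+0.0244)/(1+r))^9] / (r − 0.0244) = €446,477.46.

€446,477.46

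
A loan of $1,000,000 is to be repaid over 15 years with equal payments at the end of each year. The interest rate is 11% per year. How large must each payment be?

Level ordinary annuity; solve PV = PMT × [(1 − (1+r)^−n)/r] for PMT.
Periodic rate r = 0.11 per year.
With n = 15: PMT = 1,000,000 / ([(1 − (1+r)^−n)/r]) = $139,065.24

$139,065.24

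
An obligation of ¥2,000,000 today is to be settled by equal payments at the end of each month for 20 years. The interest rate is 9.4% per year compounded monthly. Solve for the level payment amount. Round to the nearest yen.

¥18,512

Level ordinary annuity; solve PV = PMT × [(1 − (1+r)^−n)/r] for PMT.
Periodic rate r = 0.094/12 per month; n is counted in months.
With n = 240: PMT = 2,000,000 / ([(1 − (1+r)^−n)/r]) = ¥18,512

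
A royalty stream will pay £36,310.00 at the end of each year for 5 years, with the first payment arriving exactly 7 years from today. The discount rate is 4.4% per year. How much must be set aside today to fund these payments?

£123,451.59

Ordinary annuity of 5 payments, first payment at period 7.
Periodic rate r = 0.044 per year.
The ordinary-annuity PV formula values the stream one period before the first payment (period 6); discount that back 6 periods:
PV₀ = 36,310 × [1 − (1+r)^−5] / r × (1+r)^−6 = £123,451.59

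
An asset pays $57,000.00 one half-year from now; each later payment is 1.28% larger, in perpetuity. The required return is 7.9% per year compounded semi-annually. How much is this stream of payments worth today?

$2,134,831.46

Periodic rate r = 0.079/2 per half-year.
Growing perpetuity (Gordon): PV = PMT₁ / (r − g) = 57,000 / (r − 0.0128) = $2,134,831.46.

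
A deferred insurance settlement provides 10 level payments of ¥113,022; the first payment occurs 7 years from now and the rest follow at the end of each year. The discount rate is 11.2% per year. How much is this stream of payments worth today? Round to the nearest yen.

¥349,108

Ordinary annuity of 10 payments, first payment at period 7.
Periodic rate r = 0.112 per year.
The ordinary-annuity PV formula values the stream one period before the first payment (period 6); discount that back 6 periods:
PV₀ = 113,022 × [1 − (1+r)^−10] / r × (1+r)^−6 = ¥349,108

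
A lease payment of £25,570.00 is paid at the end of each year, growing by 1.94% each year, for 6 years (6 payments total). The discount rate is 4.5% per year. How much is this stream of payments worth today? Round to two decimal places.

Periodic rate r = 0.045 per year.
Growing ordinary annuity: PV = PMT₁ × [1 − ((1+g)/(1+r))^n] / (r − g) = 25,570 × [1 − ((1+0.0194)/(1+r))^6] / (r − 0.0194) = £138,110.30.

£138,110.30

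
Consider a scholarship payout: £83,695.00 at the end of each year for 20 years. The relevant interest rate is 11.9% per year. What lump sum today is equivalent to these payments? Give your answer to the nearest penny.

This is an ordinary annuity: 20 payments of £83,695.00 at the end of each year.
Periodic rate r = 0.119 per year.
PV = PMT × [(1 − (1+r)^−n)/r] = 83,695 × [1 − (1+r)^−20] / r = £629,094.22

£629,094.22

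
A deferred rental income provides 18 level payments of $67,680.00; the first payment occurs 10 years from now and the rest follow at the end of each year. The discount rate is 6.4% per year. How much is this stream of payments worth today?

Ordinary annuity of 18 payments, first payment at period 10.
Periodic rate r = 0.064 per year.
The ordinary-annuity PV formula values the stream one period before the first payment (period 9); discount that back 9 periods:
PV₀ = 67,680 × [1 − (1+r)^−18] / r × (1+r)^−9 = $406,982.94

$406,982.94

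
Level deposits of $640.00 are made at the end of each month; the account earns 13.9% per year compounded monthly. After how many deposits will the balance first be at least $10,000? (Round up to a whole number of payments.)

Periodic rate r = 0.139/12 per month; n is counted in months.
Ordinary annuity FV: 10,000 = 640 × [((1+r)^n − 1)/r].
(1+r)^n = 1 + 10,000 × r / 640, so n = ln(1 + 10,000·r/640) / ln(1+r) = 14.44.
Round up to a whole number of payments: n = 15.

15 payments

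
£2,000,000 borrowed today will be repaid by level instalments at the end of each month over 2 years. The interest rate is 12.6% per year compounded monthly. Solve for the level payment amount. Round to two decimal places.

Level ordinary annuity; solve PV = PMT × [(1 − (1+r)^−n)/r] for PMT.
Periodic rate r = 0.126/12 per month; n is counted in months.
With n = 24: PMT = 2,000,000 / ([(1 − (1+r)^−n)/r]) = £94,708.31

£94,708.31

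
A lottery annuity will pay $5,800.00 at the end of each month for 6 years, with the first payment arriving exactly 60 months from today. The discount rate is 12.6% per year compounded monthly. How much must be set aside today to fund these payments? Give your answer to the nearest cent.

$157,662.02

Ordinary annuity of 72 payments, first payment at period 60.
Periodic rate r = 0.126/12 per month; n is counted in months.
The ordinary-annuity PV formula values the stream one period before the first payment (period 59); discount that back 59 periods:
PV₀ = 5,800 × [1 − (1+r)^−72] / r × (1+r)^−59 = $157,662.02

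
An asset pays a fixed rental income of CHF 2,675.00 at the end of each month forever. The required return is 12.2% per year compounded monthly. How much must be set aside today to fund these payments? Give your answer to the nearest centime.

Periodic rate r = 0.122/12 per month.
Level perpetuity: PV = PMT / r = 2,675 / (0.122/12) = CHF 263,114.75.

CHF 263,114.75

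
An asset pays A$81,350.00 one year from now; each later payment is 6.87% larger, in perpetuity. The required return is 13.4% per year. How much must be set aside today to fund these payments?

A$1,245,788.67

Periodic rate r = 0.134 per year.
Growing perpetuity (Gordon): PV = PMT₁ / (r − g) = 81,350 / (r − 0.0687) = A$1,245,788.67.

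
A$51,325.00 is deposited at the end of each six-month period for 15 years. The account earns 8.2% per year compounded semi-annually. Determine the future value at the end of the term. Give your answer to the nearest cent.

This is an ordinary annuity: 30 deposits of A$51,325.00 at the end of each six-month period.
Periodic rate r = 0.082/2 per half-year; n is counted in half-years.
FV = PMT × [((1+r)^n − 1)/r] = 51,325 × [(1+r)^30 − 1] / r = A$2,927,118.92

A$2,927,118.92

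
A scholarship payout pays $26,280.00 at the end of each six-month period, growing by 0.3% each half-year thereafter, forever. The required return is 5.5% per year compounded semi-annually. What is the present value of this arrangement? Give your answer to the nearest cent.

$1,072,653.06

Periodic rate r = 0.055/2 per half-year.
Growing perpetuity (Gordon): PV = PMT₁ / (r − g) = 26,280 / (r − 0.003) = $1,072,653.06.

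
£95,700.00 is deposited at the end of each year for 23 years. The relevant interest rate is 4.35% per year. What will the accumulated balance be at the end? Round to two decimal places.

£3,657,996.52

This is an ordinary annuity: 23 deposits of £95,700.00 at the end of each year.
Periodic rate r = 0.0435 per year.
FV = PMT × [((1+r)^n − 1)/r] = 95,700 × [(1+r)^23 − 1] / r = £3,657,996.52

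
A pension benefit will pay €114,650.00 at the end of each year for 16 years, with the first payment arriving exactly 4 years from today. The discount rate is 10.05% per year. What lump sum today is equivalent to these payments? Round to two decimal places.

€671,003.60

Ordinary annuity of 16 payments, first payment at period 4.
Periodic rate r = 0.1005 per year.
The ordinary-annuity PV formula values the stream one period before the first payment (period 3); discount that back 3 periods:
PV₀ = 114,650 × [1 − (1+r)^−16] / r × (1+r)^−3 = €671,003.60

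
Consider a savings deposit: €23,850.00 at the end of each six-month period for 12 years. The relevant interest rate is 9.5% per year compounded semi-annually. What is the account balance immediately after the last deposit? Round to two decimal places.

This is an ordinary annuity: 24 deposits of €23,850.00 at the end of each six-month period.
Periodic rate r = 0.095/2 per half-year; n is counted in half-years.
FV = PMT × [((1+r)^n − 1)/r] = 23,850 × [(1+r)^24 − 1] / r = €1,027,190.67

€1,027,190.67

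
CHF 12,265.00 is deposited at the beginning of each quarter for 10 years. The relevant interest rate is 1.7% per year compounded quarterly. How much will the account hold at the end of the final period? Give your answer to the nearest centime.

This is an annuity due: 40 deposits of CHF 12,265.00 at the beginning of each quarter.
Periodic rate r = 0.017/4 per quarter; n is counted in quarters.
FV = PMT × [((1+r)^n − 1)/r] × (1+r) = 12,265 × [(1+r)^40 − 1] / r × (1+r) = CHF 535,803.53

CHF 535,803.53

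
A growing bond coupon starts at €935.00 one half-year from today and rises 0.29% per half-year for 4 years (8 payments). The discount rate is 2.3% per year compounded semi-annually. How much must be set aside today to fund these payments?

Periodic rate r = 0.023/2 per half-year; n is counted in half-years.
Growing ordinary annuity: PV = PMT₁ × [1 − ((1+g)/(1+r))^n] / (r − g) = 935 × [1 − ((1+0.0029)/(1+r))^8] / (r − 0.0029) = €7,178.60.

€7,178.60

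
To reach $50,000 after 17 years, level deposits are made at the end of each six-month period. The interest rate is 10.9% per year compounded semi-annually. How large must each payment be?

Level ordinary annuity; solve FV = PMT × [((1+r)^n − 1)/r] for PMT.
Periodic rate r = 0.109/2 per half-year; n is counted in half-years.
With n = 34: PMT = 50,000 / ([((1+r)^n − 1)/r]) = $536.89

$536.89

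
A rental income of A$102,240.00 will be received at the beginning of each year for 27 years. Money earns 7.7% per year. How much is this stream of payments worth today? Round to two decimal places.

This is an annuity due: 27 payments of A$102,240.00 at the beginning of each year.
Periodic rate r = 0.077 per year.
PV = PMT × [(1 − (1+r)^−n)/r] × (1+r) = 102,240 × [1 − (1+r)^−27] / r × (1+r) = A$1,237,047.97

A$1,237,047.97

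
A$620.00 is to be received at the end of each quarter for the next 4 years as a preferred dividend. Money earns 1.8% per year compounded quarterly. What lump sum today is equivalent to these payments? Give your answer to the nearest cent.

This is an ordinary annuity: 16 payments of A$620.00 at the end of each quarter.
Periodic rate r = 0.018/4 per quarter; n is counted in quarters.
PV = PMT × [(1 − (1+r)^−n)/r] = 620 × [1 − (1+r)^−16] / r = A$9,550.59

A$9,550.59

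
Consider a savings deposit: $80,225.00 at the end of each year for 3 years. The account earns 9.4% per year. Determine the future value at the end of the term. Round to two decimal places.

$264,007.32

This is an ordinary annuity: 3 deposits of $80,225.00 at the end of each year.
Periodic rate r = 0.094 per year.
FV = PMT × [((1+r)^n − 1)/r] = 80,225 × [(1+r)^3 − 1] / r = $264,007.32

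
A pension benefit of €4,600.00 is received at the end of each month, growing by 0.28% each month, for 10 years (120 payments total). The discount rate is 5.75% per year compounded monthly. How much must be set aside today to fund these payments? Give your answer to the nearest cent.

Periodic rate r = 0.0575/12 per month; n is counted in months.
Growing ordinary annuity: PV = PMT₁ × [1 − ((1+g)/(1+r))^n] / (r − g) = 4,600 × [1 − ((1+0.0028)/(1+r))^120] / (r − 0.0028) = €489,347.34.

€489,347.34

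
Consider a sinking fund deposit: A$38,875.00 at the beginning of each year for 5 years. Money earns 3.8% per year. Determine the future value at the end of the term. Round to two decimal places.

A$217,688.95

This is an annuity due: 5 deposits of A$38,875.00 at the beginning of each year.
Periodic rate r = 0.038 per year.
FV = PMT × [((1+r)^n − 1)/r] × (1+r) = 38,875 × [(1+r)^5 − 1] / r × (1+r) = A$217,688.95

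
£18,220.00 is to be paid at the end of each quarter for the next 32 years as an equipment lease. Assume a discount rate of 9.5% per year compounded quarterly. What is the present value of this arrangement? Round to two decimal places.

£729,133.38

This is an ordinary annuity: 128 payments of £18,220.00 at the end of each quarter.
Periodic rate r = 0.095/4 per quarter; n is counted in quarters.
PV = PMT × [(1 − (1+r)^−n)/r] = 18,220 × [1 − (1+r)^−128] / r = £729,133.38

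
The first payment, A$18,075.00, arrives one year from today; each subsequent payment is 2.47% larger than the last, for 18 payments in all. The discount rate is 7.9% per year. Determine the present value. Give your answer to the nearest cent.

A$201,461.32

Periodic rate r = 0.079 per year.
Growing ordinary annuity: PV = PMT₁ × [1 − ((1+g)/(1+r))^n] / (r − g) = 18,075 × [1 − ((1+0.0247)/(1+r))^18] / (r − 0.0247) = A$201,461.32.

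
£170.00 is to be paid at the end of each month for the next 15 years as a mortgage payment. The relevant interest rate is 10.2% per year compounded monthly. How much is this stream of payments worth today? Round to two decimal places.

This is an ordinary annuity: 180 payments of £170.00 at the end of each month.
Periodic rate r = 0.102/12 per month; n is counted in months.
PV = PMT × [(1 − (1+r)^−n)/r] = 170 × [1 − (1+r)^−180] / r = £15,641.19

£15,641.19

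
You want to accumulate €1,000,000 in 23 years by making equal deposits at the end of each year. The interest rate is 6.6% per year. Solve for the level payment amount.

€19,705.83

Level ordinary annuity; solve FV = PMT × [((1+r)^n − 1)/r] for PMT.
Periodic rate r = 0.066 per year.
With n = 23: PMT = 1,000,000 / ([((1+r)^n − 1)/r]) = €19,705.83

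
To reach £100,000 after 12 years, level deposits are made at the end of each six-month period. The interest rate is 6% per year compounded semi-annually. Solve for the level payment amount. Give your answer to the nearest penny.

Level ordinary annuity; solve FV = PMT × [((1+r)^n − 1)/r] for PMT.
Periodic rate r = 0.06/2 per half-year; n is counted in half-years.
With n = 24: PMT = 100,000 / ([((1+r)^n − 1)/r]) = £2,904.74

£2,904.74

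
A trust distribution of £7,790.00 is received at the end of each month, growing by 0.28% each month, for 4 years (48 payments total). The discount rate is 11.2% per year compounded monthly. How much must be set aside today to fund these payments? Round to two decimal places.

£319,317.92

Periodic rate r = 0.112/12 per month; n is counted in months.
Growing ordinary annuity: PV = PMT₁ × [1 − ((1+g)/(1+r))^n] / (r − g) = 7,790 × [1 − ((1+0.0028)/(1+r))^48] / (r − 0.0028) = £319,317.92.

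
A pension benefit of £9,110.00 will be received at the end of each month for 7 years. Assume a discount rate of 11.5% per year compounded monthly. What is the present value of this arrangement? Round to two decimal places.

This is an ordinary annuity: 84 payments of £9,110.00 at the end of each month.
Periodic rate r = 0.115/12 per month; n is counted in months.
PV = PMT × [(1 − (1+r)^−n)/r] = 9,110 × [1 − (1+r)^−84] / r = £523,970.93

£523,970.93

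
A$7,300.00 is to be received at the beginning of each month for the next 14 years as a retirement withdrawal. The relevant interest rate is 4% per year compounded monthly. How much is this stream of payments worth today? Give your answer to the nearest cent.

This is an annuity due: 168 payments of A$7,300.00 at the beginning of each month.
Periodic rate r = 0.04/12 per month; n is counted in months.
PV = PMT × [(1 − (1+r)^−n)/r] × (1+r) = 7,300 × [1 − (1+r)^−168] / r × (1+r) = A$941,012.93

A$941,012.93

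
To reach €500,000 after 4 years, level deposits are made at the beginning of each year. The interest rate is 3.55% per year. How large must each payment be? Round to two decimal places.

€114,473.38

Level annuity due; solve FV = PMT × [((1+r)^n − 1)/r] × (1+r) for PMT.
Periodic rate r = 0.0355 per year.
With n = 4: PMT = 500,000 / ([((1+r)^n − 1)/r] × (1+r)) = €114,473.38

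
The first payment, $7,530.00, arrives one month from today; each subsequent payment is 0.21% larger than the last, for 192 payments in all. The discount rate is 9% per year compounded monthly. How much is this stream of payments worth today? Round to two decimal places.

$897,538.01

Periodic rate r = 0.09/12 per month; n is counted in months.
Growing ordinary annuity: PV = PMT₁ × [1 − ((1+g)/(1+r))^n] / (r − g) = 7,530 × [1 − ((1+0.0021)/(1+r))^192] / (r − 0.0021) = $897,538.01.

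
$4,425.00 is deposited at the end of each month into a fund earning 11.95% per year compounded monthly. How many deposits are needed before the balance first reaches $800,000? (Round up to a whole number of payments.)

Periodic rate r = 0.1195/12 per month; n is counted in months.
Ordinary annuity FV: 800,000 = 4,425 × [((1+r)^n − 1)/r].
(1+r)^n = 1 + 800,000 × r / 4,425, so n = ln(1 + 800,000·r/4,425) / ln(1+r) = 103.92.
Round up to a whole number of payments: n = 104.

104 payments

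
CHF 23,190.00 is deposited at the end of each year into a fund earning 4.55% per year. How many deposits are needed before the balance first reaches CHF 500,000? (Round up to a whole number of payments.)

Periodic rate r = 0.0455 per year.
Ordinary annuity FV: 500,000 = 23,190 × [((1+r)^n − 1)/r].
(1+r)^n = 1 + 500,000 × r / 23,190, so n = ln(1 + 500,000·r/23,190) / ln(1+r) = 15.36.
Round up to a whole number of payments: n = 16.

16 payments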